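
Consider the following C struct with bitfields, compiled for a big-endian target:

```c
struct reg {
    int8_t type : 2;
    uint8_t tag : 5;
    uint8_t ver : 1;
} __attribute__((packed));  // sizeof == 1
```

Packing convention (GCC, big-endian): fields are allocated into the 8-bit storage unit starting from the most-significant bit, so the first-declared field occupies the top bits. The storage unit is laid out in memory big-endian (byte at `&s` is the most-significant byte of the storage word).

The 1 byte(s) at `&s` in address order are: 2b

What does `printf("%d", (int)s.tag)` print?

[0]=0x2b (big-endian) → word 0x2b
type:2 @ bit 6 → (0x2b>>6)&0x3 = 0x0
tag:5 @ bit 1 → (0x2b>>1)&0x1f = 0x15  ←
ver:1 @ bit 0 → (0x2b>>0)&0x1 = 0x1

21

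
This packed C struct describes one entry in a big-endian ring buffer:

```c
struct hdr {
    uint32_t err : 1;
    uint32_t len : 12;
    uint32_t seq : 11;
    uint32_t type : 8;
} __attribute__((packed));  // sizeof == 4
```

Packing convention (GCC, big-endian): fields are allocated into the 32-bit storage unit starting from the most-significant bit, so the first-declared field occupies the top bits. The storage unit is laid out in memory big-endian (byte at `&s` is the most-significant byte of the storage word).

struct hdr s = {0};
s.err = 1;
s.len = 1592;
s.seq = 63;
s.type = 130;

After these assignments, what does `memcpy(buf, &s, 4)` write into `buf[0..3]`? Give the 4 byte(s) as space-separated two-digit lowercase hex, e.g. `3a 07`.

b1 c0 3f 82

err:1 = 1 → 0x1 << 31 → word 0x80000000
len:12 = 1592 → 0x638 << 19 → word 0xb1c00000
seq:11 = 63 → 0x3f << 8 → word 0xb1c03f00
type:8 = 130 → 0x82 << 0 → word 0xb1c03f82
word = 0xb1c03f82 → big-endian bytes:
  [0]=0xb1  [1]=0xc0  [2]=0x3f  [3]=0x82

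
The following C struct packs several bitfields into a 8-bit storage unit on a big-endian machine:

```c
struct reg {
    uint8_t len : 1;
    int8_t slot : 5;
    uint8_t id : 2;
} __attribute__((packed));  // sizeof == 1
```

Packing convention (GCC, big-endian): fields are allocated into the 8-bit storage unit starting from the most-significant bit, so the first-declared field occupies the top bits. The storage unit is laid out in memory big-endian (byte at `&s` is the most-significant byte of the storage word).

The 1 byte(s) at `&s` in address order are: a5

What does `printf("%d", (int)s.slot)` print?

9

[0]=0xa5 (big-endian) → word 0xa5
len:1 @ bit 7 → (0xa5>>7)&0x1 = 0x1
slot:5 @ bit 2 → (0xa5>>2)&0x1f = 0x9  ←
id:2 @ bit 0 → (0xa5>>0)&0x3 = 0x1
slot signed 5b, MSB=0: value = 9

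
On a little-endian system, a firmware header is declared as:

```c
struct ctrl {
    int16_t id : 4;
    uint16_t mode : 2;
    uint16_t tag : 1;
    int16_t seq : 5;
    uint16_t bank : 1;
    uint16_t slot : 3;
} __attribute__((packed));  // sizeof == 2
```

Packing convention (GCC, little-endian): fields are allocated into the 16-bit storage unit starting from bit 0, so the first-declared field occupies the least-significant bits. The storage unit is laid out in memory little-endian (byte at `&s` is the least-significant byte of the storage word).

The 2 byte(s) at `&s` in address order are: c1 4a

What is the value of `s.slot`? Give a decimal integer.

[0]=0xc1 [1]=0x4a (little-endian) → word 0x4ac1
id:4 @ bit 0 → (0x4ac1>>0)&0xf = 0x1
mode:2 @ bit 4 → (0x4ac1>>4)&0x3 = 0x0
tag:1 @ bit 6 → (0x4ac1>>6)&0x1 = 0x1
seq:5 @ bit 7 → (0x4ac1>>7)&0x1f = 0x15
bank:1 @ bit 12 → (0x4ac1>>12)&0x1 = 0x0
slot:3 @ bit 13 → (0x4ac1>>13)&0x7 = 0x2  ←

2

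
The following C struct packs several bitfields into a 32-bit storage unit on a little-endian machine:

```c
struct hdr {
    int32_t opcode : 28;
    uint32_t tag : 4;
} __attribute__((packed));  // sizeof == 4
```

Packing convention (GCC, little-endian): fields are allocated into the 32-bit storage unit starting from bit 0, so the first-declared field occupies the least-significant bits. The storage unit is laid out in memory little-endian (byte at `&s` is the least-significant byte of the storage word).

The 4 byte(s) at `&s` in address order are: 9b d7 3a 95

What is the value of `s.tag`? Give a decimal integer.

[0]=0x9b [1]=0xd7 [2]=0x3a [3]=0x95 (little-endian) → word 0x953ad79b
opcode [0+:28] = (word>>0) & 0xfffffff = 87742363
tag [28+:4] = (word>>28) & 0xf = 9  ←

9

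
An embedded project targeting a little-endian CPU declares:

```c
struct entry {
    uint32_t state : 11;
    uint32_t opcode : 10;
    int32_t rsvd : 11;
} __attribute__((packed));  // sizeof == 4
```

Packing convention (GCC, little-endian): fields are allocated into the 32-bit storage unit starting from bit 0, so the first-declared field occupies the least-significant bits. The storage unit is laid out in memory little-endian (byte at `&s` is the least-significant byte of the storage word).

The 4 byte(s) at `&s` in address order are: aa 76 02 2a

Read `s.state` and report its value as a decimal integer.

1706

[0]=0xaa [1]=0x76 [2]=0x02 [3]=0x2a (little-endian) → word 0x2a0276aa
state:11 @ bit 0 → (0x2a0276aa>>0)&0x7ff = 0x6aa  ←
opcode:10 @ bit 11 → (0x2a0276aa>>11)&0x3ff = 0x4e
rsvd:11 @ bit 21 → (0x2a0276aa>>21)&0x7ff = 0x150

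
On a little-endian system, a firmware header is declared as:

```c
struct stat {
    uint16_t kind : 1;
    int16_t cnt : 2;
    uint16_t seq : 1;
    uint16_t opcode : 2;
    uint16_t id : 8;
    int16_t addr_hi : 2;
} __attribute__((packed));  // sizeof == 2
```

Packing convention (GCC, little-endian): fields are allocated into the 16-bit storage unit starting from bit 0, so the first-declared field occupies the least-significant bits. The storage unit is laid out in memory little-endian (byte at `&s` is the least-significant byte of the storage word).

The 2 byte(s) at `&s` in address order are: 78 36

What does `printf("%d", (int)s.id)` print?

[0]=0x78 [1]=0x36 (little-endian) → word 0x3678
kind:1 @ bit 0 → (0x3678>>0)&0x1 = 0x0
cnt:2 @ bit 1 → (0x3678>>1)&0x3 = 0x0
seq:1 @ bit 3 → (0x3678>>3)&0x1 = 0x1
opcode:2 @ bit 4 → (0x3678>>4)&0x3 = 0x3
id:8 @ bit 6 → (0x3678>>6)&0xff = 0xd9  ←
addr_hi:2 @ bit 14 → (0x3678>>14)&0x3 = 0x0

217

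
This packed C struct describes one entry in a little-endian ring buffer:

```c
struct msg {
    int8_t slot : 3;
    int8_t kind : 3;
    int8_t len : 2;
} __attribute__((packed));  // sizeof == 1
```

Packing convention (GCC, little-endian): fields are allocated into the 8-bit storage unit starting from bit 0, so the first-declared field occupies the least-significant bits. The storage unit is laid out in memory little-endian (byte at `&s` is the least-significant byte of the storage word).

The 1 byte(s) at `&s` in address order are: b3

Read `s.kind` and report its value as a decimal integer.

-2

[0]=0xb3 (little-endian) → word 0xb3
slot [0+:3] = (word>>0) & 0x7 = 3
kind [3+:3] = (word>>3) & 0x7 = 6  ←
len [6+:2] = (word>>6) & 0x3 = 2
kind signed 3b, MSB=1: 6 - 8 = -2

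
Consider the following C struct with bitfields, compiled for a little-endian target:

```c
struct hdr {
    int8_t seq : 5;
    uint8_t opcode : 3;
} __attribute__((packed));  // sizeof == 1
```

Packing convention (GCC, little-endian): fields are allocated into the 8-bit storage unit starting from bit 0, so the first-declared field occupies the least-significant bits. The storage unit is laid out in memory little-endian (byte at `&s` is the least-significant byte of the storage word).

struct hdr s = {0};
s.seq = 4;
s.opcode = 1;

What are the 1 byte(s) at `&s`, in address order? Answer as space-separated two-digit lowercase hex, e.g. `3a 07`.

24

seq (5b) val=4 bits=0x4 at bit 0: 0x04
opcode (3b) val=1 bits=0x1 at bit 5: 0x24
word = 0x24 → little-endian bytes:
  [0]=0x24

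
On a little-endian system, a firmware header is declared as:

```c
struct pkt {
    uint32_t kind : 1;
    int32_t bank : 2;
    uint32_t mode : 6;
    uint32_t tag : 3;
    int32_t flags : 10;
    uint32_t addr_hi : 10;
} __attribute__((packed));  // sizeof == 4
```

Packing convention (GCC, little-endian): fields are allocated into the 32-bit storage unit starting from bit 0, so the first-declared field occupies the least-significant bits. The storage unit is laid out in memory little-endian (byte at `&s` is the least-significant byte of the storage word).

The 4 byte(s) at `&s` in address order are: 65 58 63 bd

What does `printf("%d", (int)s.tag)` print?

4

[0]=0x65 [1]=0x58 [2]=0x63 [3]=0xbd (little-endian) → word 0xbd635865
kind [0+:1] = (word>>0) & 0x1 = 1
bank [1+:2] = (word>>1) & 0x3 = 2
mode [3+:6] = (word>>3) & 0x3f = 12
tag [9+:3] = (word>>9) & 0x7 = 4  ←
flags [12+:10] = (word>>12) & 0x3ff = 565
addr_hi [22+:10] = (word>>22) & 0x3ff = 757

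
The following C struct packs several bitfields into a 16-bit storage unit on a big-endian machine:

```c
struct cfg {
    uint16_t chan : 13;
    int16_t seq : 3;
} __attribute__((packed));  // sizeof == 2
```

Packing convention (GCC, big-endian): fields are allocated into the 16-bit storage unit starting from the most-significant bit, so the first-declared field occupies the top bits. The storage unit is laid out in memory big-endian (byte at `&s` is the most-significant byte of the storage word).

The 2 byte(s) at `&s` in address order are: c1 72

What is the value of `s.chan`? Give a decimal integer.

6190

[0]=0xc1 [1]=0x72 (big-endian) → word 0xc172
chan:13 @ bit 3 → (0xc172>>3)&0x1fff = 0x182e  ←
seq:3 @ bit 0 → (0xc172>>0)&0x7 = 0x2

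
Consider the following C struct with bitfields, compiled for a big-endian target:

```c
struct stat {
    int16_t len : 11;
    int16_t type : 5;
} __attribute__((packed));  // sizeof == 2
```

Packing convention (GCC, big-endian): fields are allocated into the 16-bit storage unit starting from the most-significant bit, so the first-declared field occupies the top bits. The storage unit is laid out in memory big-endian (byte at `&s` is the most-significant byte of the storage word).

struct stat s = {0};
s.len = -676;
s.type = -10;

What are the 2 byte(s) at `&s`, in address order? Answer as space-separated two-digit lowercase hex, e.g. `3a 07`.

ab 96

[5+:11] len=-676 & 0x7ff = 0x55c; word=0xab80
[0+:5] type=-10 & 0x1f = 0x16; word=0xab96
word = 0xab96 → big-endian bytes:
  [0]=0xab  [1]=0x96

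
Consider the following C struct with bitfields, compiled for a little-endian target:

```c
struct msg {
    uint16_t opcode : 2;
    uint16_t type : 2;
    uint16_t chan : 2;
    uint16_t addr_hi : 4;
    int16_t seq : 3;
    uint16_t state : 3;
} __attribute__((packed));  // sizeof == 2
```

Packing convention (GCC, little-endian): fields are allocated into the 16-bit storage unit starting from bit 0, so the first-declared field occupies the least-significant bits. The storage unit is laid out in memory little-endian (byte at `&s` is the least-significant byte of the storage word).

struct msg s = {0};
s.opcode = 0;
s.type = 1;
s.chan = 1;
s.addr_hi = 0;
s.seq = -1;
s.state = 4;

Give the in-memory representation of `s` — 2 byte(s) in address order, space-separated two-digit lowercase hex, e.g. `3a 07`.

14 9c

opcode (2b) val=0 bits=0x0 at bit 0: 0x0000
type (2b) val=1 bits=0x1 at bit 2: 0x0004
chan (2b) val=1 bits=0x1 at bit 4: 0x0014
addr_hi (4b) val=0 bits=0x0 at bit 6: 0x0014
seq (3b) val=-1 bits=0x7 at bit 10: 0x1c14
state (3b) val=4 bits=0x4 at bit 13: 0x9c14
word = 0x9c14 → little-endian bytes:
  [0]=0x14  [1]=0x9c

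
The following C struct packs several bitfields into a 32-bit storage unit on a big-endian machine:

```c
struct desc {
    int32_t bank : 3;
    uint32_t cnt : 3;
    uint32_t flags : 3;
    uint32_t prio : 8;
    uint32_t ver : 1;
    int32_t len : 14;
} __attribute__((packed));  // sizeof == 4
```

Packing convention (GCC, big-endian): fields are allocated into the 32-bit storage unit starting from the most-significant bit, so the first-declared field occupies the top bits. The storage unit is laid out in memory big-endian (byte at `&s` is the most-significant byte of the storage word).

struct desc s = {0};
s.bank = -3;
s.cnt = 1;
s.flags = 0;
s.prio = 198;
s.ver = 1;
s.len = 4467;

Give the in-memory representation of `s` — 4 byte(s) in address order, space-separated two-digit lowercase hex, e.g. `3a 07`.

a4 63 51 73

bank:3 = -3 → 0x5 << 29 → word 0xa0000000
cnt:3 = 1 → 0x1 << 26 → word 0xa4000000
flags:3 = 0 → 0x0 << 23 → word 0xa4000000
prio:8 = 198 → 0xc6 << 15 → word 0xa4630000
ver:1 = 1 → 0x1 << 14 → word 0xa4634000
len:14 = 4467 → 0x1173 << 0 → word 0xa4635173
word = 0xa4635173 → big-endian bytes:
  [0]=0xa4  [1]=0x63  [2]=0x51  [3]=0x73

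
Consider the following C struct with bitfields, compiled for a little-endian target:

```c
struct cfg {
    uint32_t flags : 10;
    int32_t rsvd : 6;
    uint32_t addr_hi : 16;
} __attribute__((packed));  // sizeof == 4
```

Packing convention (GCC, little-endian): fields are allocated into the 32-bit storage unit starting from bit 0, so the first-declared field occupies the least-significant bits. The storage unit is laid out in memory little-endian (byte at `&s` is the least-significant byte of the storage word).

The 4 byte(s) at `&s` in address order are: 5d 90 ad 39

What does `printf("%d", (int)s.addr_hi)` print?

14765

[0]=0x5d [1]=0x90 [2]=0xad [3]=0x39 (little-endian) → word 0x39ad905d
flags:10 @ bit 0 → (0x39ad905d>>0)&0x3ff = 0x5d
rsvd:6 @ bit 10 → (0x39ad905d>>10)&0x3f = 0x24
addr_hi:16 @ bit 16 → (0x39ad905d>>16)&0xffff = 0x39ad  ←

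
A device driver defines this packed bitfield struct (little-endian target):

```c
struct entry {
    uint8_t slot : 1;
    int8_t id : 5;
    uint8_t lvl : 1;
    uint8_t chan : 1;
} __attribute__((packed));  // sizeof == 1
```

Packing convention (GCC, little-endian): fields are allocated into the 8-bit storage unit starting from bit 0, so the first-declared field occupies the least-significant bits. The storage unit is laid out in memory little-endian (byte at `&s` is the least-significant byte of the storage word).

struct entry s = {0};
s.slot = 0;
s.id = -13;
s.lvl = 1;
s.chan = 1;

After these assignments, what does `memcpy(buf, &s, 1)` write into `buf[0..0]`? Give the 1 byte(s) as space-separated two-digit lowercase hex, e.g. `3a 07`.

e6

slot (1b) val=0 bits=0x0 at bit 0: 0x00
id (5b) val=-13 bits=0x13 at bit 1: 0x26
lvl (1b) val=1 bits=0x1 at bit 6: 0x66
chan (1b) val=1 bits=0x1 at bit 7: 0xe6
word = 0xe6 → little-endian bytes:
  [0]=0xe6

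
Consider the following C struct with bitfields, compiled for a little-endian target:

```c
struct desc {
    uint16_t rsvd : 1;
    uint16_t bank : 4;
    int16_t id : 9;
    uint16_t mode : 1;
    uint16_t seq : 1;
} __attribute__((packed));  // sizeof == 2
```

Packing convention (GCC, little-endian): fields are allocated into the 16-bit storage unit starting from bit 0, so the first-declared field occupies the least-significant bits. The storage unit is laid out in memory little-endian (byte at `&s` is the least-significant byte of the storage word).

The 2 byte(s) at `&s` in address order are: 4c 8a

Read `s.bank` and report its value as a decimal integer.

[0]=0x4c [1]=0x8a (little-endian) → word 0x8a4c
rsvd:1 @ bit 0 → (0x8a4c>>0)&0x1 = 0x0
bank:4 @ bit 1 → (0x8a4c>>1)&0xf = 0x6  ←
id:9 @ bit 5 → (0x8a4c>>5)&0x1ff = 0x52
mode:1 @ bit 14 → (0x8a4c>>14)&0x1 = 0x0
seq:1 @ bit 15 → (0x8a4c>>15)&0x1 = 0x1

6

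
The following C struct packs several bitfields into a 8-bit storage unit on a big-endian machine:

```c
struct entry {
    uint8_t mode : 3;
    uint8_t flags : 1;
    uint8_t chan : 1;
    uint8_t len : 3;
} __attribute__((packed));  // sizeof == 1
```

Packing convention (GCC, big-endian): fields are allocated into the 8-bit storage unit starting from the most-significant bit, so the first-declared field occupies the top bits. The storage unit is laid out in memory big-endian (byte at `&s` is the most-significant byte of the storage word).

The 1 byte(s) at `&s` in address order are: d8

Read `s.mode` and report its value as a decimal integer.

6

[0]=0xd8 (big-endian) → word 0xd8
mode:3 @ bit 5 → (0xd8>>5)&0x7 = 0x6  ←
flags:1 @ bit 4 → (0xd8>>4)&0x1 = 0x1
chan:1 @ bit 3 → (0xd8>>3)&0x1 = 0x1
len:3 @ bit 0 → (0xd8>>0)&0x7 = 0x0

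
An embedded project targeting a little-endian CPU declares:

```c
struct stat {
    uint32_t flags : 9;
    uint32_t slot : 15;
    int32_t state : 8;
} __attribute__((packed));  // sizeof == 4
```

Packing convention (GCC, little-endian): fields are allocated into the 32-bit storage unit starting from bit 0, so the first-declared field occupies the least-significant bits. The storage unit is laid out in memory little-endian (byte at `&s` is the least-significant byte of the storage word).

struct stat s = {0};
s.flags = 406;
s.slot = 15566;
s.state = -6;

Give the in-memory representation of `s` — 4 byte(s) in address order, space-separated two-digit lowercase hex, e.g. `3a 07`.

flags:9 = 406 → 0x196 << 0 → word 0x00000196
slot:15 = 15566 → 0x3cce << 9 → word 0x00799d96
state:8 = -6 → 0xfa << 24 → word 0xfa799d96
word = 0xfa799d96 → little-endian bytes:
  [0]=0x96  [1]=0x9d  [2]=0x79  [3]=0xfa

96 9d 79 fa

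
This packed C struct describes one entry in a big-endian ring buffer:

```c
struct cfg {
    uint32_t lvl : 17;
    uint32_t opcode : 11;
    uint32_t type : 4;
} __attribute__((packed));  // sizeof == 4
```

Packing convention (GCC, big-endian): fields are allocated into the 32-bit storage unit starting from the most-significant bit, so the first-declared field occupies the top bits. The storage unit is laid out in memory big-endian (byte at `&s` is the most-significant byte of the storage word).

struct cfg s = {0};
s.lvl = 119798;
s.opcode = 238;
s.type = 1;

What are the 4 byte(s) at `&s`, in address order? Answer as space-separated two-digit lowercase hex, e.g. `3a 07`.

e9 fb 0e e1

lvl (17b) val=119798 bits=0x1d3f6 at bit 15: 0xe9fb0000
opcode (11b) val=238 bits=0xee at bit 4: 0xe9fb0ee0
type (4b) val=1 bits=0x1 at bit 0: 0xe9fb0ee1
word = 0xe9fb0ee1 → big-endian bytes:
  [0]=0xe9  [1]=0xfb  [2]=0x0e  [3]=0xe1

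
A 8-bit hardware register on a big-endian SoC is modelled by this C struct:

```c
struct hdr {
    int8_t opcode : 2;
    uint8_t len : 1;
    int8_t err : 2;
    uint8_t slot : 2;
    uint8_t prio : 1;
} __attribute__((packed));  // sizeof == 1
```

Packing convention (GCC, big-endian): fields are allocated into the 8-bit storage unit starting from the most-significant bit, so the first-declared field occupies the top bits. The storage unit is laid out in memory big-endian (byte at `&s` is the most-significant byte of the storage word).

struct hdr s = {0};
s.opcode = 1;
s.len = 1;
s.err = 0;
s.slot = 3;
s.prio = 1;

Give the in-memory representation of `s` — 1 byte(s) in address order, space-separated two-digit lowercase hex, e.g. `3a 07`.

67

[6+:2] opcode=1 & 0x3 = 0x1; word=0x40
[5+:1] len=1 & 0x1 = 0x1; word=0x60
[3+:2] err=0 & 0x3 = 0x0; word=0x60
[1+:2] slot=3 & 0x3 = 0x3; word=0x66
[0+:1] prio=1 & 0x1 = 0x1; word=0x67
word = 0x67 → big-endian bytes:
  [0]=0x67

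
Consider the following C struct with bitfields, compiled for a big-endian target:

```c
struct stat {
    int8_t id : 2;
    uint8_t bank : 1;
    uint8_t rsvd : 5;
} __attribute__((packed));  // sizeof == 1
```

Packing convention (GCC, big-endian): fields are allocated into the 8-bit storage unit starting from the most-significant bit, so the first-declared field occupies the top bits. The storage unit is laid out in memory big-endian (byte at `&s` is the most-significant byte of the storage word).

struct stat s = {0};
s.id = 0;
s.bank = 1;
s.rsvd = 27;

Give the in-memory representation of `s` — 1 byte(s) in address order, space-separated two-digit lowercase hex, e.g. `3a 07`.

3b

id (2b) val=0 bits=0x0 at bit 6: 0x00
bank (1b) val=1 bits=0x1 at bit 5: 0x20
rsvd (5b) val=27 bits=0x1b at bit 0: 0x3b
word = 0x3b → big-endian bytes:
  [0]=0x3b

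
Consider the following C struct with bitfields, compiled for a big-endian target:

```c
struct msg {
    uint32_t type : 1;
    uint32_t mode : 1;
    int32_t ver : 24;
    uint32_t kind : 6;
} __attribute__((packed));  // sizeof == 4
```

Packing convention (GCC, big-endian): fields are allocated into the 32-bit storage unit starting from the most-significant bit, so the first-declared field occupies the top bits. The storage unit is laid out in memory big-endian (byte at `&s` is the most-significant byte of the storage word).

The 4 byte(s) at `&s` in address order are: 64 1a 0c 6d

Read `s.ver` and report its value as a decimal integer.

[0]=0x64 [1]=0x1a [2]=0x0c [3]=0x6d (big-endian) → word 0x641a0c6d
type:1 @ bit 31 → (0x641a0c6d>>31)&0x1 = 0x0
mode:1 @ bit 30 → (0x641a0c6d>>30)&0x1 = 0x1
ver:24 @ bit 6 → (0x641a0c6d>>6)&0xffffff = 0x906831  ←
kind:6 @ bit 0 → (0x641a0c6d>>0)&0x3f = 0x2d
ver signed 24b, MSB=1: 9463857 - 16777216 = -7313359

-7313359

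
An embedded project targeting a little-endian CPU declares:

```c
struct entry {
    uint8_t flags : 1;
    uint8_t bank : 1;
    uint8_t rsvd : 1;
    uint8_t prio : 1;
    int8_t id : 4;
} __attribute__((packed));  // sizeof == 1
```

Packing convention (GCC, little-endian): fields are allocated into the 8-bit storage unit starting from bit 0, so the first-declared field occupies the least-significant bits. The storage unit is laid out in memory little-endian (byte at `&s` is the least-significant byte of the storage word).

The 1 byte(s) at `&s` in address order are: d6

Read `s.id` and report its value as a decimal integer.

-3

[0]=0xd6 (little-endian) → word 0xd6
flags:1 @ bit 0 → (0xd6>>0)&0x1 = 0x0
bank:1 @ bit 1 → (0xd6>>1)&0x1 = 0x1
rsvd:1 @ bit 2 → (0xd6>>2)&0x1 = 0x1
prio:1 @ bit 3 → (0xd6>>3)&0x1 = 0x0
id:4 @ bit 4 → (0xd6>>4)&0xf = 0xd  ←
id signed 4b, MSB=1: 13 - 16 = -3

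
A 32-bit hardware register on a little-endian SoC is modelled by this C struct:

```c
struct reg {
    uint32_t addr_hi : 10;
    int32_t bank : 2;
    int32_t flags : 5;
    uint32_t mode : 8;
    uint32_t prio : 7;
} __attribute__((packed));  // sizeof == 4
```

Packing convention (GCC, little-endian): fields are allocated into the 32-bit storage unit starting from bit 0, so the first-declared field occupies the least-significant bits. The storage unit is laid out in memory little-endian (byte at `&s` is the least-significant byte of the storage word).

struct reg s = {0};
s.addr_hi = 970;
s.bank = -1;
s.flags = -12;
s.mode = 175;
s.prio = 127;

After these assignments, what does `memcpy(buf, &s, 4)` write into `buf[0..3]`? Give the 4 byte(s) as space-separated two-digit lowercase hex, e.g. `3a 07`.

addr_hi:10 = 970 → 0x3ca << 0 → word 0x000003ca
bank:2 = -1 → 0x3 << 10 → word 0x00000fca
flags:5 = -12 → 0x14 << 12 → word 0x00014fca
mode:8 = 175 → 0xaf << 17 → word 0x015f4fca
prio:7 = 127 → 0x7f << 25 → word 0xff5f4fca
word = 0xff5f4fca → little-endian bytes:
  [0]=0xca  [1]=0x4f  [2]=0x5f  [3]=0xff

ca 4f 5f ff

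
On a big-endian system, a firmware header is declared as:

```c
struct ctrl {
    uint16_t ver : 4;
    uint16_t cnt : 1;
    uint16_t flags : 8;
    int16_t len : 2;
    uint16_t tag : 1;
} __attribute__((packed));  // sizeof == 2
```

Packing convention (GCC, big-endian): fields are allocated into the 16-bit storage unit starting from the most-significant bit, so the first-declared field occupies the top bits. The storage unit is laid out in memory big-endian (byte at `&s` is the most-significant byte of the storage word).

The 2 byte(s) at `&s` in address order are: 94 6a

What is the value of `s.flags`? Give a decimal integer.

[0]=0x94 [1]=0x6a (big-endian) → word 0x946a
ver:4 @ bit 12 → (0x946a>>12)&0xf = 0x9
cnt:1 @ bit 11 → (0x946a>>11)&0x1 = 0x0
flags:8 @ bit 3 → (0x946a>>3)&0xff = 0x8d  ←
len:2 @ bit 1 → (0x946a>>1)&0x3 = 0x1
tag:1 @ bit 0 → (0x946a>>0)&0x1 = 0x0

141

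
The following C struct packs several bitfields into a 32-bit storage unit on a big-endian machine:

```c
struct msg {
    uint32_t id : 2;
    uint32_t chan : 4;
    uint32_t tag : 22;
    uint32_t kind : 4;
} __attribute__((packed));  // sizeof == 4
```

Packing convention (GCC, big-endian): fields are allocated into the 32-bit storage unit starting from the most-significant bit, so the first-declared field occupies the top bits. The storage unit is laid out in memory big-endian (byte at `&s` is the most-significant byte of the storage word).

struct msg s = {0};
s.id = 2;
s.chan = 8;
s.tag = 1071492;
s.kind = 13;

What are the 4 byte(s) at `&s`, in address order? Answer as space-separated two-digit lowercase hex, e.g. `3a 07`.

[30+:2] id=2 & 0x3 = 0x2; word=0x80000000
[26+:4] chan=8 & 0xf = 0x8; word=0xa0000000
[4+:22] tag=1071492 & 0x3fffff = 0x105984; word=0xa1059840
[0+:4] kind=13 & 0xf = 0xd; word=0xa105984d
word = 0xa105984d → big-endian bytes:
  [0]=0xa1  [1]=0x05  [2]=0x98  [3]=0x4d

a1 05 98 4d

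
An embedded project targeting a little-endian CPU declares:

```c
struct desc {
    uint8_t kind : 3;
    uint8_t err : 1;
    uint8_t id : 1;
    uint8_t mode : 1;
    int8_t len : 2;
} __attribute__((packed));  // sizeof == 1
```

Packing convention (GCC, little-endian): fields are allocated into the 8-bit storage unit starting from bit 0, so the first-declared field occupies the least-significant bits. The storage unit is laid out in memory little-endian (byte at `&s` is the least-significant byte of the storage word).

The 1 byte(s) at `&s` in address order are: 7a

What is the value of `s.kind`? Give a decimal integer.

[0]=0x7a (little-endian) → word 0x7a
kind [0+:3] = (word>>0) & 0x7 = 2  ←
err [3+:1] = (word>>3) & 0x1 = 1
id [4+:1] = (word>>4) & 0x1 = 1
mode [5+:1] = (word>>5) & 0x1 = 1
len [6+:2] = (word>>6) & 0x3 = 1

2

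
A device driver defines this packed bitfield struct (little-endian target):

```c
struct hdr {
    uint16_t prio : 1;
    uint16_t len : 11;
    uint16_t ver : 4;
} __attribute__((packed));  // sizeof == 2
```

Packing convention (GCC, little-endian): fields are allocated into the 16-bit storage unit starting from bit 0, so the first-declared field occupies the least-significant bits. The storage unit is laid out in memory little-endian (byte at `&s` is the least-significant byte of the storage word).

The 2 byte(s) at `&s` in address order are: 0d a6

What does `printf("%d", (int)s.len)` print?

[0]=0x0d [1]=0xa6 (little-endian) → word 0xa60d
prio:1 @ bit 0 → (0xa60d>>0)&0x1 = 0x1
len:11 @ bit 1 → (0xa60d>>1)&0x7ff = 0x306  ←
ver:4 @ bit 12 → (0xa60d>>12)&0xf = 0xa

774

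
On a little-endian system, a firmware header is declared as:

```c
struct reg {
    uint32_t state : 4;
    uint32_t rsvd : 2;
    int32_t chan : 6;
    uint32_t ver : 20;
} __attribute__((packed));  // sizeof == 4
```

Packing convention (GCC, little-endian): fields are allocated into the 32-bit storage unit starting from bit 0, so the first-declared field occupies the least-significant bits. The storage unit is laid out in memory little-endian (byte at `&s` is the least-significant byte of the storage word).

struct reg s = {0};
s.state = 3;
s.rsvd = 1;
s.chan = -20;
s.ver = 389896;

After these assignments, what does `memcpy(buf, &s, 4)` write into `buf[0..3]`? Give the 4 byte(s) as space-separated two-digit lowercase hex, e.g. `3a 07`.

13 8b 30 5f

state (4b) val=3 bits=0x3 at bit 0: 0x00000003
rsvd (2b) val=1 bits=0x1 at bit 4: 0x00000013
chan (6b) val=-20 bits=0x2c at bit 6: 0x00000b13
ver (20b) val=389896 bits=0x5f308 at bit 12: 0x5f308b13
word = 0x5f308b13 → little-endian bytes:
  [0]=0x13  [1]=0x8b  [2]=0x30  [3]=0x5f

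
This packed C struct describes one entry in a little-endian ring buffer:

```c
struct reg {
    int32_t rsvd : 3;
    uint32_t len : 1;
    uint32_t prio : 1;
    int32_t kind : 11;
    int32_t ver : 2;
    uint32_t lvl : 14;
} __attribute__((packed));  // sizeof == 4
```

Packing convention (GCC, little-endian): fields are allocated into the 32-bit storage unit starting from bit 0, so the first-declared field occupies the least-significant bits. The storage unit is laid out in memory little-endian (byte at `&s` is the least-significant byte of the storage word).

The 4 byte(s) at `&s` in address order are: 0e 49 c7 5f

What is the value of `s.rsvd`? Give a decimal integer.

[0]=0x0e [1]=0x49 [2]=0xc7 [3]=0x5f (little-endian) → word 0x5fc7490e
rsvd [0+:3] = (word>>0) & 0x7 = 6  ←
len [3+:1] = (word>>3) & 0x1 = 1
prio [4+:1] = (word>>4) & 0x1 = 0
kind [5+:11] = (word>>5) & 0x7ff = 584
ver [16+:2] = (word>>16) & 0x3 = 3
lvl [18+:14] = (word>>18) & 0x3fff = 6129
rsvd signed 3b, MSB=1: 6 - 8 = -2

-2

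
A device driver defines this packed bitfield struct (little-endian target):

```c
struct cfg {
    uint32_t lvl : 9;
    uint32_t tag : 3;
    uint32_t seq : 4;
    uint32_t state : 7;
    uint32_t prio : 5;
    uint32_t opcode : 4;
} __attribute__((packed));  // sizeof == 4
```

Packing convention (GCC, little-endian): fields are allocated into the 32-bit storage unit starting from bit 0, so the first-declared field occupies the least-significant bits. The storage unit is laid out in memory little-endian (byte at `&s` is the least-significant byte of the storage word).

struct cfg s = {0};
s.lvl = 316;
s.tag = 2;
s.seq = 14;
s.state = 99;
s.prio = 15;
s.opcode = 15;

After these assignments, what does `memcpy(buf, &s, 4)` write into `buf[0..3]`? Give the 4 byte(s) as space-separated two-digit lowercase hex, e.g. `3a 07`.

3c e5 e3 f7

lvl (9b) val=316 bits=0x13c at bit 0: 0x0000013c
tag (3b) val=2 bits=0x2 at bit 9: 0x0000053c
seq (4b) val=14 bits=0xe at bit 12: 0x0000e53c
state (7b) val=99 bits=0x63 at bit 16: 0x0063e53c
prio (5b) val=15 bits=0xf at bit 23: 0x07e3e53c
opcode (4b) val=15 bits=0xf at bit 28: 0xf7e3e53c
word = 0xf7e3e53c → little-endian bytes:
  [0]=0x3c  [1]=0xe5  [2]=0xe3  [3]=0xf7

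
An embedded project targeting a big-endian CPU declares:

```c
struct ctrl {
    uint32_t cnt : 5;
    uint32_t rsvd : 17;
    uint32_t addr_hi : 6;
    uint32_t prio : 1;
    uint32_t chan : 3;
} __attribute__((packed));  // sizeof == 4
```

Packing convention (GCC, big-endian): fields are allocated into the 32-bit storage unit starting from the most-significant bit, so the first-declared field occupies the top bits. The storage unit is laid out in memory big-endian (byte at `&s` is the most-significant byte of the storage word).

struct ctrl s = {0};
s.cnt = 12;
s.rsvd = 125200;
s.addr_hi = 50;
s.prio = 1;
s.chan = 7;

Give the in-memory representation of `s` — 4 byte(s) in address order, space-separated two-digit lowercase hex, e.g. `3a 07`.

67 a4 43 2f

[27+:5] cnt=12 & 0x1f = 0xc; word=0x60000000
[10+:17] rsvd=125200 & 0x1ffff = 0x1e910; word=0x67a44000
[4+:6] addr_hi=50 & 0x3f = 0x32; word=0x67a44320
[3+:1] prio=1 & 0x1 = 0x1; word=0x67a44328
[0+:3] chan=7 & 0x7 = 0x7; word=0x67a4432f
word = 0x67a4432f → big-endian bytes:
  [0]=0x67  [1]=0xa4  [2]=0x43  [3]=0x2f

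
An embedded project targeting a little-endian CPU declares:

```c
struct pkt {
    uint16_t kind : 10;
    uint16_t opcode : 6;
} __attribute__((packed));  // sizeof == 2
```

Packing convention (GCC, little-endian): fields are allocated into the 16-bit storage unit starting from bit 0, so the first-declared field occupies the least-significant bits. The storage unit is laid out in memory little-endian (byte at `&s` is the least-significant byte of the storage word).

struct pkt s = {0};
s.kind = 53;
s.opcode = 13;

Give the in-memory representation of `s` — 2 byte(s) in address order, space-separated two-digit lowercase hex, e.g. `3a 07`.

kind:10 = 53 → 0x35 << 0 → word 0x0035
opcode:6 = 13 → 0xd << 10 → word 0x3435
word = 0x3435 → little-endian bytes:
  [0]=0x35  [1]=0x34

35 34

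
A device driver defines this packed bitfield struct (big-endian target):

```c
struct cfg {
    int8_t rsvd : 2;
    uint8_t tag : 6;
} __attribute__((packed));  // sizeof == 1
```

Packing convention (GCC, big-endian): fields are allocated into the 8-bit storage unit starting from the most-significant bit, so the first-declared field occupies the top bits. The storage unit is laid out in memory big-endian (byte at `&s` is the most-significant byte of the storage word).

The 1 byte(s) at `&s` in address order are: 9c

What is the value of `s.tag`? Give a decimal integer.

28

[0]=0x9c (big-endian) → word 0x9c
rsvd:2 @ bit 6 → (0x9c>>6)&0x3 = 0x2
tag:6 @ bit 0 → (0x9c>>0)&0x3f = 0x1c  ←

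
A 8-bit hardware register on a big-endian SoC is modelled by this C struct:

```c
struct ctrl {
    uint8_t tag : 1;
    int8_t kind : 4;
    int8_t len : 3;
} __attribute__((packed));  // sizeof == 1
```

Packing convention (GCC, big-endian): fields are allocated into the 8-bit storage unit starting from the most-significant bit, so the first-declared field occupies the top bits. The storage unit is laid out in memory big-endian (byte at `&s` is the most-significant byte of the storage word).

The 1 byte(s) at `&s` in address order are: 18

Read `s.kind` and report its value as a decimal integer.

3

[0]=0x18 (big-endian) → word 0x18
tag:1 @ bit 7 → (0x18>>7)&0x1 = 0x0
kind:4 @ bit 3 → (0x18>>3)&0xf = 0x3  ←
len:3 @ bit 0 → (0x18>>0)&0x7 = 0x0
kind signed 4b, MSB=0: value = 3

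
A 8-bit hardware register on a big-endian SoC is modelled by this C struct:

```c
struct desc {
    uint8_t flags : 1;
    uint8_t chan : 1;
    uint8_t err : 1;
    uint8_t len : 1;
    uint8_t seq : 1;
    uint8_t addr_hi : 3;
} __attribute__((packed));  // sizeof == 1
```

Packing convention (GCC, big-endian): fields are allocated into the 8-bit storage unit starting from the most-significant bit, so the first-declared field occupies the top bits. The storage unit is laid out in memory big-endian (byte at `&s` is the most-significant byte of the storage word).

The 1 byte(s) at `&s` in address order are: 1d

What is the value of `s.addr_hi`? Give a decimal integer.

[0]=0x1d (big-endian) → word 0x1d
flags [7+:1] = (word>>7) & 0x1 = 0
chan [6+:1] = (word>>6) & 0x1 = 0
err [5+:1] = (word>>5) & 0x1 = 0
len [4+:1] = (word>>4) & 0x1 = 1
seq [3+:1] = (word>>3) & 0x1 = 1
addr_hi [0+:3] = (word>>0) & 0x7 = 5  ←

5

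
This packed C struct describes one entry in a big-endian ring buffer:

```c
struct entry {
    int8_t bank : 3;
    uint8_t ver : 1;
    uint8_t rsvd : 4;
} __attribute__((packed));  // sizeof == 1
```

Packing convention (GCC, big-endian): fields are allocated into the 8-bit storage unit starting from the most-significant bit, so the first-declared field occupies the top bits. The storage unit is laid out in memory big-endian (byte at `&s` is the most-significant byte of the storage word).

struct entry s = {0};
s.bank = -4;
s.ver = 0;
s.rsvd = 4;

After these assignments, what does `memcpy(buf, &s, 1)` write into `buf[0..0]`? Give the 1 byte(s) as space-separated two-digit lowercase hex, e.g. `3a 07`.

84

bank (3b) val=-4 bits=0x4 at bit 5: 0x80
ver (1b) val=0 bits=0x0 at bit 4: 0x80
rsvd (4b) val=4 bits=0x4 at bit 0: 0x84
word = 0x84 → big-endian bytes:
  [0]=0x84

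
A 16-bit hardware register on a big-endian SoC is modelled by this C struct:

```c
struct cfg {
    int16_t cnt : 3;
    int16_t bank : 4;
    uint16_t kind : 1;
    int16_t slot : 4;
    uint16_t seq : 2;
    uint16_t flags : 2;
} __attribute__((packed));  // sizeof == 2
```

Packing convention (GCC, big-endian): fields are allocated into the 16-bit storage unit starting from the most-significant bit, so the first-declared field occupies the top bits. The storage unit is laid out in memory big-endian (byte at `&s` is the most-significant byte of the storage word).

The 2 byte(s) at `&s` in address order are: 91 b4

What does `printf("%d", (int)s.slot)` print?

[0]=0x91 [1]=0xb4 (big-endian) → word 0x91b4
cnt:3 @ bit 13 → (0x91b4>>13)&0x7 = 0x4
bank:4 @ bit 9 → (0x91b4>>9)&0xf = 0x8
kind:1 @ bit 8 → (0x91b4>>8)&0x1 = 0x1
slot:4 @ bit 4 → (0x91b4>>4)&0xf = 0xb  ←
seq:2 @ bit 2 → (0x91b4>>2)&0x3 = 0x1
flags:2 @ bit 0 → (0x91b4>>0)&0x3 = 0x0
slot signed 4b, MSB=1: 11 - 16 = -5

-5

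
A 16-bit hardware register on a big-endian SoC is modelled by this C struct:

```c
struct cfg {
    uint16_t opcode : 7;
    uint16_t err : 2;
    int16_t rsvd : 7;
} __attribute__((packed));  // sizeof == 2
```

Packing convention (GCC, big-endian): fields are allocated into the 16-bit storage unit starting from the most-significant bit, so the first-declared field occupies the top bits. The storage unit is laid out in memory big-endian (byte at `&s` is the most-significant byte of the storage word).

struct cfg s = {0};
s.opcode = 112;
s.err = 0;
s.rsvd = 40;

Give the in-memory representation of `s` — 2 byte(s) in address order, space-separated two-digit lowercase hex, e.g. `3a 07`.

e0 28

[9+:7] opcode=112 & 0x7f = 0x70; word=0xe000
[7+:2] err=0 & 0x3 = 0x0; word=0xe000
[0+:7] rsvd=40 & 0x7f = 0x28; word=0xe028
word = 0xe028 → big-endian bytes:
  [0]=0xe0  [1]=0x28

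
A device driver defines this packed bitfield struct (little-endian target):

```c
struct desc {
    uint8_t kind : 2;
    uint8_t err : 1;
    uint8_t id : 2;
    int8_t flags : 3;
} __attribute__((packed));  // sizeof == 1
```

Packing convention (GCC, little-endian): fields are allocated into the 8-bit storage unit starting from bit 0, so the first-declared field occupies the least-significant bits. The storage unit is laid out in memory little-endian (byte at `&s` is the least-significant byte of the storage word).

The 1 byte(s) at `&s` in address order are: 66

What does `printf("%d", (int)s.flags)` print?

3

[0]=0x66 (little-endian) → word 0x66
kind [0+:2] = (word>>0) & 0x3 = 2
err [2+:1] = (word>>2) & 0x1 = 1
id [3+:2] = (word>>3) & 0x3 = 0
flags [5+:3] = (word>>5) & 0x7 = 3  ←
flags signed 3b, MSB=0: value = 3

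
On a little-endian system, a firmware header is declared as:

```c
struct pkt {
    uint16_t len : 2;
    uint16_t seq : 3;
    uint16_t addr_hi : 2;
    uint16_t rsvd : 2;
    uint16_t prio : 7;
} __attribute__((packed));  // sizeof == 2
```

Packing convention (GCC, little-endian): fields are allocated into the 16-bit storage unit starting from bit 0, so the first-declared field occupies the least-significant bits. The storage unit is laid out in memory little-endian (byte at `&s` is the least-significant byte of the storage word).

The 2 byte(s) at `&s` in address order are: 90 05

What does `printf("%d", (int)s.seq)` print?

4

[0]=0x90 [1]=0x05 (little-endian) → word 0x0590
len:2 @ bit 0 → (0x0590>>0)&0x3 = 0x0
seq:3 @ bit 2 → (0x0590>>2)&0x7 = 0x4  ←
addr_hi:2 @ bit 5 → (0x0590>>5)&0x3 = 0x0
rsvd:2 @ bit 7 → (0x0590>>7)&0x3 = 0x3
prio:7 @ bit 9 → (0x0590>>9)&0x7f = 0x2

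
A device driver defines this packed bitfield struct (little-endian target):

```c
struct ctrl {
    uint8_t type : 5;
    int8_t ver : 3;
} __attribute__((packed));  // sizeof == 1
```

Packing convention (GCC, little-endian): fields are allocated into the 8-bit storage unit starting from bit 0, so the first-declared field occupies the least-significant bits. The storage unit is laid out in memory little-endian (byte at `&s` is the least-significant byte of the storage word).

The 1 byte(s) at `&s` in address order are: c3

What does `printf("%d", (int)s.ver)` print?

[0]=0xc3 (little-endian) → word 0xc3
type [0+:5] = (word>>0) & 0x1f = 3
ver [5+:3] = (word>>5) & 0x7 = 6  ←
ver signed 3b, MSB=1: 6 - 8 = -2

-2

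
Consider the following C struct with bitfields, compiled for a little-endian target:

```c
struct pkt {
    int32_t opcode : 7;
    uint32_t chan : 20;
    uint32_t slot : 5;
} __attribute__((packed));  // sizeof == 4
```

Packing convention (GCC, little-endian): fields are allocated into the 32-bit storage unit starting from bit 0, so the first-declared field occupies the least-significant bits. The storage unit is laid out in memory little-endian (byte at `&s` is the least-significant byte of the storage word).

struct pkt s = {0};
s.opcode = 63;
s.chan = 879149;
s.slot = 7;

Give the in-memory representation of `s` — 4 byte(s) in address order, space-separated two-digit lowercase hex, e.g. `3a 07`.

opcode (7b) val=63 bits=0x3f at bit 0: 0x0000003f
chan (20b) val=879149 bits=0xd6a2d at bit 7: 0x06b516bf
slot (5b) val=7 bits=0x7 at bit 27: 0x3eb516bf
word = 0x3eb516bf → little-endian bytes:
  [0]=0xbf  [1]=0x16  [2]=0xb5  [3]=0x3e

bf 16 b5 3e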